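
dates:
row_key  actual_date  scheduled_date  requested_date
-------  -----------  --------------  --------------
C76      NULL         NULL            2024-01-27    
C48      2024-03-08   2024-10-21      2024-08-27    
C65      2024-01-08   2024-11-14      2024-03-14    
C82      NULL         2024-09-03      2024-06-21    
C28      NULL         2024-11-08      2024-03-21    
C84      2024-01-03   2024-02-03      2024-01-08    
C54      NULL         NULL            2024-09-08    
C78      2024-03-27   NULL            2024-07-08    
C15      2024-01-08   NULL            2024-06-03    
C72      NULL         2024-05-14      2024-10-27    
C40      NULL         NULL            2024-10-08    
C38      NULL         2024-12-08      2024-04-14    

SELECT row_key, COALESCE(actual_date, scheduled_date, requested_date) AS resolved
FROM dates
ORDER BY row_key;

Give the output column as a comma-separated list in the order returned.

row_key=C15: actual_date=2024-01-08 → 2024-01-08
row_key=C28: actual_date=NULL, scheduled_date=2024-11-08 → 2024-11-08
row_key=C38: actual_date=NULL, scheduled_date=2024-12-08 → 2024-12-08
row_key=C40: actual_date=NULL, scheduled_date=NULL, requested_date=2024-10-08 → 2024-10-08
row_key=C48: actual_date=2024-03-08 → 2024-03-08
row_key=C54: actual_date=NULL, scheduled_date=NULL, requested_date=2024-09-08 → 2024-09-08
row_key=C65: actual_date=2024-01-08 → 2024-01-08
row_key=C72: actual_date=NULL, scheduled_date=2024-05-14 → 2024-05-14
row_key=C76: actual_date=NULL, scheduled_date=NULL, requested_date=2024-01-27 → 2024-01-27
row_key=C78: actual_date=2024-03-27 → 2024-03-27
row_key=C82: actual_date=NULL, scheduled_date=2024-09-03 → 2024-09-03
row_key=C84: actual_date=2024-01-03 → 2024-01-03

2024-01-08, 2024-11-08, 2024-12-08, 2024-10-08, 2024-03-08, 2024-09-08, 2024-01-08, 2024-05-14, 2024-01-27, 2024-03-27, 2024-09-03, 2024-01-03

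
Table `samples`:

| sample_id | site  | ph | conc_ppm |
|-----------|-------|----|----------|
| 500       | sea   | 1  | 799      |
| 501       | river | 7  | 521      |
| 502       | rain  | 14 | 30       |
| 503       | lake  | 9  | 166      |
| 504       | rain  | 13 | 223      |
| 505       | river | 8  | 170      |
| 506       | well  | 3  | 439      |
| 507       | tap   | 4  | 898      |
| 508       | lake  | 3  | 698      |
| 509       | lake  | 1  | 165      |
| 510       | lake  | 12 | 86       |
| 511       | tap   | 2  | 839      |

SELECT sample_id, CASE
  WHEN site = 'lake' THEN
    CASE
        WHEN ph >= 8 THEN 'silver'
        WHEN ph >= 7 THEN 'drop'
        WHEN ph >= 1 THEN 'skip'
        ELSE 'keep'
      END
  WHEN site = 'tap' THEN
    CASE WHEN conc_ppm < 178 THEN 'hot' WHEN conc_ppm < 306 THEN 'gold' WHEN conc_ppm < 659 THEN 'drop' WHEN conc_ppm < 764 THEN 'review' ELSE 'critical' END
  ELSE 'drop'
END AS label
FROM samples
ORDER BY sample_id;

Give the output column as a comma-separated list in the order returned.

sample_id=500: site='sea' → outer ELSE → drop
sample_id=501: site='river' → outer ELSE → drop
sample_id=502: site='rain' → outer ELSE → drop
sample_id=503: site='lake' → inner[ph >= 8] → silver
sample_id=504: site='rain' → outer ELSE → drop
sample_id=505: site='river' → outer ELSE → drop
sample_id=506: site='well' → outer ELSE → drop
sample_id=507: site='tap' → inner[ELSE] → critical
sample_id=508: site='lake' → inner[ph >= 1] → skip
sample_id=509: site='lake' → inner[ph >= 1] → skip
sample_id=510: site='lake' → inner[ph >= 8] → silver
sample_id=511: site='tap' → inner[ELSE] → critical

drop, drop, drop, silver, drop, drop, drop, critical, skip, skip, silver, critical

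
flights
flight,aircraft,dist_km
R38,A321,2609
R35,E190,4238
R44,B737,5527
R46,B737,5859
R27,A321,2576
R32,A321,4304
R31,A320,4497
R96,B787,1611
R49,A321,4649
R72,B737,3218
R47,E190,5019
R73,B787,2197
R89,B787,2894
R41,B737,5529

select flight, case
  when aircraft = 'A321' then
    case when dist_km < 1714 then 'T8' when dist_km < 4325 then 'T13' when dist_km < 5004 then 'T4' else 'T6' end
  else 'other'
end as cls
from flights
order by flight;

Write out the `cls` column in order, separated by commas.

flight=R27: aircraft='A321' → inner[dist_km < 4325] → T13
flight=R31: aircraft='A320' → outer ELSE → other
flight=R32: aircraft='A321' → inner[dist_km < 4325] → T13
flight=R35: aircraft='E190' → outer ELSE → other
flight=R38: aircraft='A321' → inner[dist_km < 4325] → T13
flight=R41: aircraft='B737' → outer ELSE → other
flight=R44: aircraft='B737' → outer ELSE → other
flight=R46: aircraft='B737' → outer ELSE → other
flight=R47: aircraft='E190' → outer ELSE → other
flight=R49: aircraft='A321' → inner[dist_km < 5004] → T4
flight=R72: aircraft='B737' → outer ELSE → other
flight=R73: aircraft='B787' → outer ELSE → other
flight=R89: aircraft='B787' → outer ELSE → other
flight=R96: aircraft='B787' → outer ELSE → other

T13, other, T13, other, T13, other, other, other, other, T4, other, other, other, other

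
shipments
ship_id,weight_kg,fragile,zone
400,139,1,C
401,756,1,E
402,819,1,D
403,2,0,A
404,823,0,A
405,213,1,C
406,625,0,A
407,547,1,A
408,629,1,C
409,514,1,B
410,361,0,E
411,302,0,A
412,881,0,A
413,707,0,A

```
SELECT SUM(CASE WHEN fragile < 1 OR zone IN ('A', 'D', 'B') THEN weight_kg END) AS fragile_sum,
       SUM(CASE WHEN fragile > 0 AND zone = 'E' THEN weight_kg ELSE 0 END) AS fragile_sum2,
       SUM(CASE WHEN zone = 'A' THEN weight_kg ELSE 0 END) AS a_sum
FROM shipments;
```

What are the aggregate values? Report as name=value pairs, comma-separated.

[fragile_sum: fragile < 1 OR zone IN ('A', 'D', 'B')]
ship_id=400: ✗
ship_id=401: ✗
ship_id=402: ✓ → 819
ship_id=403: ✓ → 2
ship_id=404: ✓ → 823
ship_id=405: ✗
ship_id=406: ✓ → 625
ship_id=407: ✓ → 547
ship_id=408: ✗
ship_id=409: ✓ → 514
ship_id=410: ✓ → 361
ship_id=411: ✓ → 302
ship_id=412: ✓ → 881
ship_id=413: ✓ → 707
fragile_sum = 819 + 2 + 823 + 625 + 547 + 514 + 361 + 302 + 881 + 707 = 5581
—
[fragile_sum2: fragile > 0 AND zone = 'E']
ship_id=400: ✗
ship_id=401: ✓ → 756
ship_id=402: ✗
ship_id=403: ✗
ship_id=404: ✗
ship_id=405: ✗
ship_id=406: ✗
ship_id=407: ✗
ship_id=408: ✗
ship_id=409: ✗
ship_id=410: ✗
ship_id=411: ✗
ship_id=412: ✗
ship_id=413: ✗
fragile_sum2 = 756
—
[a_sum: zone = 'A']
ship_id=400: ✗
ship_id=401: ✗
ship_id=402: ✗
ship_id=403: ✓ → 2
ship_id=404: ✓ → 823
ship_id=405: ✗
ship_id=406: ✓ → 625
ship_id=407: ✓ → 547
ship_id=408: ✗
ship_id=409: ✗
ship_id=410: ✗
ship_id=411: ✓ → 302
ship_id=412: ✓ → 881
ship_id=413: ✓ → 707
a_sum = 2 + 823 + 625 + 547 + 302 + 881 + 707 = 3887

fragile_sum=5581, fragile_sum2=756, a_sum=3887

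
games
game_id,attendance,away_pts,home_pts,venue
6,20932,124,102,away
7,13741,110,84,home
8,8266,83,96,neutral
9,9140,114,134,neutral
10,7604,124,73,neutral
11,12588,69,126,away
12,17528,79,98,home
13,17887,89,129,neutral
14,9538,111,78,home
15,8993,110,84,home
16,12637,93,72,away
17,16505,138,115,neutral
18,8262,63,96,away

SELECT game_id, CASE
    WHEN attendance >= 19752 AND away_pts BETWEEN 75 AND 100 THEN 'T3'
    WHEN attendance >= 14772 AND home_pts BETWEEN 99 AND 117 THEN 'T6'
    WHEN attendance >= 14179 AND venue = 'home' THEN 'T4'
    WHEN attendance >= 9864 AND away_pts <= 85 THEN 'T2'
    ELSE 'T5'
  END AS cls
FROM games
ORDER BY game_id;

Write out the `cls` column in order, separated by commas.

T6, T5, T5, T5, T5, T2, T4, T5, T5, T5, T5, T6, T5

game_id=6: attendance >= 14772 AND home_pts BETWEEN 99 AND 117 → T6
game_id=7: ELSE → T5
game_id=8: ELSE → T5
game_id=9: ELSE → T5
game_id=10: ELSE → T5
game_id=11: attendance >= 9864 AND away_pts <= 85 → T2
game_id=12: attendance >= 14179 AND venue = 'home' → T4
game_id=13: ELSE → T5
game_id=14: ELSE → T5
game_id=15: ELSE → T5
game_id=16: ELSE → T5
game_id=17: attendance >= 14772 AND home_pts BETWEEN 99 AND 117 → T6
game_id=18: ELSE → T5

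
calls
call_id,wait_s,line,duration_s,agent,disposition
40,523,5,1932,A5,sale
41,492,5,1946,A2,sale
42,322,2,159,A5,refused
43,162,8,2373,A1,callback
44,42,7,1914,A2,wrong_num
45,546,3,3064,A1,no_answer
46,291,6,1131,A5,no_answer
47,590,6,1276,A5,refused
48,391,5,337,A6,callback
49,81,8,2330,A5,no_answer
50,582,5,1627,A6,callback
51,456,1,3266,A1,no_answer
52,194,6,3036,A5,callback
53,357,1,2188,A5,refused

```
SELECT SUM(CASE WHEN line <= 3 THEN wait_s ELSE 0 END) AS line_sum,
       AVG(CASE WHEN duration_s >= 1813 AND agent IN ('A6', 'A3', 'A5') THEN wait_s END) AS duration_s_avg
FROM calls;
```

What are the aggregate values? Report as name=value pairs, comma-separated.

line_sum=1681, duration_s_avg=288.75

[line_sum: line <= 3]
call_id=40: ✗
call_id=41: ✗
call_id=42: ✓ → 322
call_id=43: ✗
call_id=44: ✗
call_id=45: ✓ → 546
call_id=46: ✗
call_id=47: ✗
call_id=48: ✗
call_id=49: ✗
call_id=50: ✗
call_id=51: ✓ → 456
call_id=52: ✗
call_id=53: ✓ → 357
line_sum = 322 + 546 + 456 + 357 = 1681
—
[duration_s_avg: duration_s >= 1813 AND agent IN ('A6', 'A3', 'A5')]
call_id=40: ✓ → 523
call_id=41: ✗
call_id=42: ✗
call_id=43: ✗
call_id=44: ✗
call_id=45: ✗
call_id=46: ✗
call_id=47: ✗
call_id=48: ✗
call_id=49: ✓ → 81
call_id=50: ✗
call_id=51: ✗
call_id=52: ✓ → 194
call_id=53: ✓ → 357
duration_s_avg = (523 + 81 + 194 + 357) / 4 = 288.75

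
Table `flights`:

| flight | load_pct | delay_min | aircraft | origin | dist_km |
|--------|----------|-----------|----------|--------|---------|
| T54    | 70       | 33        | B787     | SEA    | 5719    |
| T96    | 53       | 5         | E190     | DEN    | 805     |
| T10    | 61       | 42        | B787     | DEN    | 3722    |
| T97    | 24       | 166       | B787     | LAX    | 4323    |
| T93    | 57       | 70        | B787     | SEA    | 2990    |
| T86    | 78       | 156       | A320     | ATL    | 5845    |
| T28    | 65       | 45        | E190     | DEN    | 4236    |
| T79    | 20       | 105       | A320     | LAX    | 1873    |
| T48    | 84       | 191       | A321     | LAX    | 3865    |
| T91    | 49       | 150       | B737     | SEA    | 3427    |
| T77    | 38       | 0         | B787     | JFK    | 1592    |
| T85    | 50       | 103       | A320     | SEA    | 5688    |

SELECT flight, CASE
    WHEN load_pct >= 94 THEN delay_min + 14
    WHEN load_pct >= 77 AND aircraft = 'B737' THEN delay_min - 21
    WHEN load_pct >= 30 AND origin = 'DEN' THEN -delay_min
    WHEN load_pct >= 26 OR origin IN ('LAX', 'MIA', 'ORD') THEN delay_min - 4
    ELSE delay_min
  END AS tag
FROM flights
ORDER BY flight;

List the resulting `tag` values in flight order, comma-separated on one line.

-42, -45, 187, 29, -4, 101, 99, 152, 146, 66, -5, 162

flight=T10: load_pct >= 30 AND origin = 'DEN' → -42
flight=T28: load_pct >= 30 AND origin = 'DEN' → -45
flight=T48: load_pct >= 26 OR origin IN ('LAX', 'MIA', 'ORD') → 187
flight=T54: load_pct >= 26 OR origin IN ('LAX', 'MIA', 'ORD') → 29
flight=T77: load_pct >= 26 OR origin IN ('LAX', 'MIA', 'ORD') → -4
flight=T79: load_pct >= 26 OR origin IN ('LAX', 'MIA', 'ORD') → 101
flight=T85: load_pct >= 26 OR origin IN ('LAX', 'MIA', 'ORD') → 99
flight=T86: load_pct >= 26 OR origin IN ('LAX', 'MIA', 'ORD') → 152
flight=T91: load_pct >= 26 OR origin IN ('LAX', 'MIA', 'ORD') → 146
flight=T93: load_pct >= 26 OR origin IN ('LAX', 'MIA', 'ORD') → 66
flight=T96: load_pct >= 30 AND origin = 'DEN' → -5
flight=T97: load_pct >= 26 OR origin IN ('LAX', 'MIA', 'ORD') → 162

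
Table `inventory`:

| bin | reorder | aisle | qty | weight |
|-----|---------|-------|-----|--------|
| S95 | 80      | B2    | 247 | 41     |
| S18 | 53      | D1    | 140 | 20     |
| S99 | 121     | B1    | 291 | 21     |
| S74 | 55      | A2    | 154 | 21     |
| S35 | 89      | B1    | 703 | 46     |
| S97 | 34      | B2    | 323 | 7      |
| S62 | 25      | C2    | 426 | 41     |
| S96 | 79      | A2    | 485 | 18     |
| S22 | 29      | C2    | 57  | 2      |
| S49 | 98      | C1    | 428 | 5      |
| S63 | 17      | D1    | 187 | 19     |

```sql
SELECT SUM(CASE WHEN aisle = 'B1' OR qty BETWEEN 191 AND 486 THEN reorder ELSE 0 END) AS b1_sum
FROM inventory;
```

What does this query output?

bin=S95: ✓ → 80
bin=S18: ✗
bin=S99: ✓ → 121
bin=S74: ✗
bin=S35: ✓ → 89
bin=S97: ✓ → 34
bin=S62: ✓ → 25
bin=S96: ✓ → 79
bin=S22: ✗
bin=S49: ✓ → 98
bin=S63: ✗
b1_sum = 80 + 121 + 89 + 34 + 25 + 79 + 98 = 526

526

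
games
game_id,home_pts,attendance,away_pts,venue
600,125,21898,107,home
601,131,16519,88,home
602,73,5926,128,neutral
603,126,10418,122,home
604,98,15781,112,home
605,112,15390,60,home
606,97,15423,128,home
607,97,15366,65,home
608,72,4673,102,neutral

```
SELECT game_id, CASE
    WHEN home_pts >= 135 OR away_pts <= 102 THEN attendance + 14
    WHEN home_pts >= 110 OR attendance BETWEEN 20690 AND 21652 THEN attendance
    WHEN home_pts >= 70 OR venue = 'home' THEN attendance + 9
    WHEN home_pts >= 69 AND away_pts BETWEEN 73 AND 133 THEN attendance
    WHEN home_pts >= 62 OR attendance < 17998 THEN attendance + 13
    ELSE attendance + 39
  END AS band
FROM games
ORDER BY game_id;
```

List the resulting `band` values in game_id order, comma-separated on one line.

game_id=600: home_pts >= 110 OR attendance BETWEEN 20690 AND 21652 → 21898
game_id=601: home_pts >= 135 OR away_pts <= 102 → 16533
game_id=602: home_pts >= 70 OR venue = 'home' → 5935
game_id=603: home_pts >= 110 OR attendance BETWEEN 20690 AND 21652 → 10418
game_id=604: home_pts >= 70 OR venue = 'home' → 15790
game_id=605: home_pts >= 135 OR away_pts <= 102 → 15404
game_id=606: home_pts >= 70 OR venue = 'home' → 15432
game_id=607: home_pts >= 135 OR away_pts <= 102 → 15380
game_id=608: home_pts >= 135 OR away_pts <= 102 → 4687

21898, 16533, 5935, 10418, 15790, 15404, 15432, 15380, 4687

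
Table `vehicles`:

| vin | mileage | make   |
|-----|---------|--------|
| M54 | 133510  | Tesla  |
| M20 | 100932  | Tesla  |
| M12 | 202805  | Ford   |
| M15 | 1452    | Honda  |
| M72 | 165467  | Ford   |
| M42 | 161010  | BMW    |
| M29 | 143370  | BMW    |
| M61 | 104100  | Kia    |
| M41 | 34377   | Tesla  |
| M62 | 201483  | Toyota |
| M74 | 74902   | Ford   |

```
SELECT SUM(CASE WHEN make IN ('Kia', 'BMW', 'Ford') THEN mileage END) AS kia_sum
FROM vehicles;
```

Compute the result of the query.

vin=M54: ✗
vin=M20: ✗
vin=M12: ✓ → 202805
vin=M15: ✗
vin=M72: ✓ → 165467
vin=M42: ✓ → 161010
vin=M29: ✓ → 143370
vin=M61: ✓ → 104100
vin=M41: ✗
vin=M62: ✗
vin=M74: ✓ → 74902
kia_sum = 202805 + 165467 + 161010 + 143370 + 104100 + 74902 = 851654

851654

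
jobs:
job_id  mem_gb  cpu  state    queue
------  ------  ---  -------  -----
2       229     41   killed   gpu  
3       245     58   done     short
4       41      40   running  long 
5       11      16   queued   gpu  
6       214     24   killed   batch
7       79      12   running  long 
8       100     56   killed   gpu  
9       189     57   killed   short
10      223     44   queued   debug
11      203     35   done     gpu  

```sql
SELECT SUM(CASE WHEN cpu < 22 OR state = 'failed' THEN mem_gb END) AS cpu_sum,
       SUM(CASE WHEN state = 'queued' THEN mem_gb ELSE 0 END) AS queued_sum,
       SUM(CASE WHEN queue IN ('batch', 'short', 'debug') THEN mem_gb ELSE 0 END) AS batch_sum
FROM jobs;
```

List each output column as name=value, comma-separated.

cpu_sum=90, queued_sum=234, batch_sum=871

[cpu_sum: cpu < 22 OR state = 'failed']
job_id=2: ✗
job_id=3: ✗
job_id=4: ✗
job_id=5: ✓ → 11
job_id=6: ✗
job_id=7: ✓ → 79
job_id=8: ✗
job_id=9: ✗
job_id=10: ✗
job_id=11: ✗
cpu_sum = 11 + 79 = 90
—
[queued_sum: state = 'queued']
job_id=2: ✗
job_id=3: ✗
job_id=4: ✗
job_id=5: ✓ → 11
job_id=6: ✗
job_id=7: ✗
job_id=8: ✗
job_id=9: ✗
job_id=10: ✓ → 223
job_id=11: ✗
queued_sum = 11 + 223 = 234
—
[batch_sum: queue IN ('batch', 'short', 'debug')]
job_id=2: ✗
job_id=3: ✓ → 245
job_id=4: ✗
job_id=5: ✗
job_id=6: ✓ → 214
job_id=7: ✗
job_id=8: ✗
job_id=9: ✓ → 189
job_id=10: ✓ → 223
job_id=11: ✗
batch_sum = 245 + 214 + 189 + 223 = 871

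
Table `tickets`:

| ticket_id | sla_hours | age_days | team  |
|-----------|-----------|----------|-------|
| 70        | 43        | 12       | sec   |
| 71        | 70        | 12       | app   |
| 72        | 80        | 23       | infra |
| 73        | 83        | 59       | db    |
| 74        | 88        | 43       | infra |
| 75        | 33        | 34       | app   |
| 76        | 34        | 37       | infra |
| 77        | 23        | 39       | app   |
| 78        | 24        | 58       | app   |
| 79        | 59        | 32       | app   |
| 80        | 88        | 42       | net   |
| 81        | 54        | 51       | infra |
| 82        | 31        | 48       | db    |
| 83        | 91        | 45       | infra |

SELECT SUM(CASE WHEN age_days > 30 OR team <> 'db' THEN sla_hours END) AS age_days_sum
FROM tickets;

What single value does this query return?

801

ticket_id=70: ✓ → 43
ticket_id=71: ✓ → 70
ticket_id=72: ✓ → 80
ticket_id=73: ✓ → 83
ticket_id=74: ✓ → 88
ticket_id=75: ✓ → 33
ticket_id=76: ✓ → 34
ticket_id=77: ✓ → 23
ticket_id=78: ✓ → 24
ticket_id=79: ✓ → 59
ticket_id=80: ✓ → 88
ticket_id=81: ✓ → 54
ticket_id=82: ✓ → 31
ticket_id=83: ✓ → 91
age_days_sum = 43 + 70 + 80 + 83 + 88 + 33 + 34 + 23 + 24 + 59 + 88 + 54 + 31 + 91 = 801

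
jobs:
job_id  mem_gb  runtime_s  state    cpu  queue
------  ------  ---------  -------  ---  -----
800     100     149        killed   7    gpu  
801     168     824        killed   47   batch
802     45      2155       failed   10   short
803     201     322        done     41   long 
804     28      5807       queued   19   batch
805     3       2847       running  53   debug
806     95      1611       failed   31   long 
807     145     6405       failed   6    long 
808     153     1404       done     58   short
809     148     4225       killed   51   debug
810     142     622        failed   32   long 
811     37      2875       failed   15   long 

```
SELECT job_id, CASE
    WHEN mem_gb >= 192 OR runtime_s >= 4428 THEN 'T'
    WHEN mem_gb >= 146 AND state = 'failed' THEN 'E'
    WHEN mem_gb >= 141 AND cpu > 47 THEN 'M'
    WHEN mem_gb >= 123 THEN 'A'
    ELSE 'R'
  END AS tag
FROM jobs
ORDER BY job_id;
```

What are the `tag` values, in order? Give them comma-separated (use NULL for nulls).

job_id=800: ELSE → R
job_id=801: mem_gb >= 123 → A
job_id=802: ELSE → R
job_id=803: mem_gb >= 192 OR runtime_s >= 4428 → T
job_id=804: mem_gb >= 192 OR runtime_s >= 4428 → T
job_id=805: ELSE → R
job_id=806: ELSE → R
job_id=807: mem_gb >= 192 OR runtime_s >= 4428 → T
job_id=808: mem_gb >= 141 AND cpu > 47 → M
job_id=809: mem_gb >= 141 AND cpu > 47 → M
job_id=810: mem_gb >= 123 → A
job_id=811: ELSE → R

R, A, R, T, T, R, R, T, M, M, A, R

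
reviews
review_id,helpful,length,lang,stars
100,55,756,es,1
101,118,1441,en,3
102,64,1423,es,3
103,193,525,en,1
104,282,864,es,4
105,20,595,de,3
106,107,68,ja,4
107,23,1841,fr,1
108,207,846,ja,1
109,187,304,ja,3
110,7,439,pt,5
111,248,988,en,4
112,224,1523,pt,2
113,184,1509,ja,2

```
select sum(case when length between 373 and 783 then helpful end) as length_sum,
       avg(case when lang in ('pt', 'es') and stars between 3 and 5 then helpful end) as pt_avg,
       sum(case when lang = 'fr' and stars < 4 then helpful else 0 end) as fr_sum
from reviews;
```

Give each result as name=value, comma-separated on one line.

[length_sum: length between 373 and 783]
review_id=100: ✓ → 55
review_id=101: ✗
review_id=102: ✗
review_id=103: ✓ → 193
review_id=104: ✗
review_id=105: ✓ → 20
review_id=106: ✗
review_id=107: ✗
review_id=108: ✗
review_id=109: ✗
review_id=110: ✓ → 7
review_id=111: ✗
review_id=112: ✗
review_id=113: ✗
length_sum = 55 + 193 + 20 + 7 = 275
—
[pt_avg: lang in ('pt', 'es') and stars between 3 and 5]
review_id=100: ✗
review_id=101: ✗
review_id=102: ✓ → 64
review_id=103: ✗
review_id=104: ✓ → 282
review_id=105: ✗
review_id=106: ✗
review_id=107: ✗
review_id=108: ✗
review_id=109: ✗
review_id=110: ✓ → 7
review_id=111: ✗
review_id=112: ✗
review_id=113: ✗
pt_avg = (64 + 282 + 7) / 3 = 117.6666666667
—
[fr_sum: lang = 'fr' and stars < 4]
review_id=100: ✗
review_id=101: ✗
review_id=102: ✗
review_id=103: ✗
review_id=104: ✗
review_id=105: ✗
review_id=106: ✗
review_id=107: ✓ → 23
review_id=108: ✗
review_id=109: ✗
review_id=110: ✗
review_id=111: ✗
review_id=112: ✗
review_id=113: ✗
fr_sum = 23

length_sum=275, pt_avg=117.6666666667, fr_sum=23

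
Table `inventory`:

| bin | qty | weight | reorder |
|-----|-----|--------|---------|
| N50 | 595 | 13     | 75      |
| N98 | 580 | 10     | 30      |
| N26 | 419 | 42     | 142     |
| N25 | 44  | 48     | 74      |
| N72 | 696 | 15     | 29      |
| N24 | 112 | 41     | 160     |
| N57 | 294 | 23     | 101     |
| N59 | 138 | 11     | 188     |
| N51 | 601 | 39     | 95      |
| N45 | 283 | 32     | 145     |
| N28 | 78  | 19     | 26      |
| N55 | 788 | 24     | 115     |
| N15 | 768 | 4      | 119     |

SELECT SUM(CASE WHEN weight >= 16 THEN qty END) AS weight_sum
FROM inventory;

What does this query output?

2619

bin=N50: ✗
bin=N98: ✗
bin=N26: ✓ → 419
bin=N25: ✓ → 44
bin=N72: ✗
bin=N24: ✓ → 112
bin=N57: ✓ → 294
bin=N59: ✗
bin=N51: ✓ → 601
bin=N45: ✓ → 283
bin=N28: ✓ → 78
bin=N55: ✓ → 788
bin=N15: ✗
weight_sum = 419 + 44 + 112 + 294 + 601 + 283 + 78 + 788 = 2619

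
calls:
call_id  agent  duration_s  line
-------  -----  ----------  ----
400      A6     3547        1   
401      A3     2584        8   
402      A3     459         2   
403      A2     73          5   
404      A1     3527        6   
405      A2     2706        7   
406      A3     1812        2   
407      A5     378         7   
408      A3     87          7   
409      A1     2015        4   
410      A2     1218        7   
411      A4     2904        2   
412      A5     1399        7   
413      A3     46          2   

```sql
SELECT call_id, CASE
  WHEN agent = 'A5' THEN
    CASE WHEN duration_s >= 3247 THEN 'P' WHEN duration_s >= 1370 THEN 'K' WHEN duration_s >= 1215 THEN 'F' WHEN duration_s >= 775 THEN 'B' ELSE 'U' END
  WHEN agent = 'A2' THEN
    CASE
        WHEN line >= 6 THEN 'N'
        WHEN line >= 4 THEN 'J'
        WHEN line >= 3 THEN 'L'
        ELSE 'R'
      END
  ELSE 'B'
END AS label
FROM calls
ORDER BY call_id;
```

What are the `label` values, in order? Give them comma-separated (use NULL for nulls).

call_id=400: agent='A6' → outer ELSE → B
call_id=401: agent='A3' → outer ELSE → B
call_id=402: agent='A3' → outer ELSE → B
call_id=403: agent='A2' → inner[line >= 4] → J
call_id=404: agent='A1' → outer ELSE → B
call_id=405: agent='A2' → inner[line >= 6] → N
call_id=406: agent='A3' → outer ELSE → B
call_id=407: agent='A5' → inner[ELSE] → U
call_id=408: agent='A3' → outer ELSE → B
call_id=409: agent='A1' → outer ELSE → B
call_id=410: agent='A2' → inner[line >= 6] → N
call_id=411: agent='A4' → outer ELSE → B
call_id=412: agent='A5' → inner[duration_s >= 1370] → K
call_id=413: agent='A3' → outer ELSE → B

B, B, B, J, B, N, B, U, B, B, N, B, K, B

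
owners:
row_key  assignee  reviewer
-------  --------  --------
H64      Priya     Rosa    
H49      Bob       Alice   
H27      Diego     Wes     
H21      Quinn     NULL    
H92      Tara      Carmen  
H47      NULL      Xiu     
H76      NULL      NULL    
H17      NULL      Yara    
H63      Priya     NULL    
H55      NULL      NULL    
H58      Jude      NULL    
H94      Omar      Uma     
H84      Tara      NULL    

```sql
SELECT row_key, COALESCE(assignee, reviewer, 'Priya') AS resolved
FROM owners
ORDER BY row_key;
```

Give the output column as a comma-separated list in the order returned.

Yara, Quinn, Diego, Xiu, Bob, Priya, Jude, Priya, Priya, Priya, Tara, Tara, Omar

row_key=H17: assignee=NULL, reviewer=Yara → Yara
row_key=H21: assignee=Quinn → Quinn
row_key=H27: assignee=Diego → Diego
row_key=H47: assignee=NULL, reviewer=Xiu → Xiu
row_key=H49: assignee=Bob → Bob
row_key=H55: assignee=NULL, reviewer=NULL, → literal Priya → Priya
row_key=H58: assignee=Jude → Jude
row_key=H63: assignee=Priya → Priya
row_key=H64: assignee=Priya → Priya
row_key=H76: assignee=NULL, reviewer=NULL, → literal Priya → Priya
row_key=H84: assignee=Tara → Tara
row_key=H92: assignee=Tara → Tara
row_key=H94: assignee=Omar → Omar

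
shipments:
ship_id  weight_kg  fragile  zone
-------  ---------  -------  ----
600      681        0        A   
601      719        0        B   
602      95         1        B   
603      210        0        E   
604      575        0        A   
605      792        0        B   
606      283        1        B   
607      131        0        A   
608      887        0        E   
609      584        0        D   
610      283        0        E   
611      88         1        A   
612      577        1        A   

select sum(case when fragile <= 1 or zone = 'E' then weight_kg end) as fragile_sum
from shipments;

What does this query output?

5905

ship_id=600: ✓ → 681
ship_id=601: ✓ → 719
ship_id=602: ✓ → 95
ship_id=603: ✓ → 210
ship_id=604: ✓ → 575
ship_id=605: ✓ → 792
ship_id=606: ✓ → 283
ship_id=607: ✓ → 131
ship_id=608: ✓ → 887
ship_id=609: ✓ → 584
ship_id=610: ✓ → 283
ship_id=611: ✓ → 88
ship_id=612: ✓ → 577
fragile_sum = 681 + 719 + 95 + 210 + 575 + 792 + 283 + 131 + 887 + 584 + 283 + 88 + 577 = 5905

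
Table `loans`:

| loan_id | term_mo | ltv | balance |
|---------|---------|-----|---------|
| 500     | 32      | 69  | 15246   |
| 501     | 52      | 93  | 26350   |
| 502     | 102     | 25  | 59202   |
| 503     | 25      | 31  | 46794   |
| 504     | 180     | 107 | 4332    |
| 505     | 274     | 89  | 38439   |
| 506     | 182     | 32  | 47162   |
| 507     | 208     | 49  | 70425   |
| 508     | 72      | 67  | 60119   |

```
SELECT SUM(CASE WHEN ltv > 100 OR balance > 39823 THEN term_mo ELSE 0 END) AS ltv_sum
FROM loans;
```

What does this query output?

769

loan_id=500: ✗
loan_id=501: ✗
loan_id=502: ✓ → 102
loan_id=503: ✓ → 25
loan_id=504: ✓ → 180
loan_id=505: ✗
loan_id=506: ✓ → 182
loan_id=507: ✓ → 208
loan_id=508: ✓ → 72
ltv_sum = 102 + 25 + 180 + 182 + 208 + 72 = 769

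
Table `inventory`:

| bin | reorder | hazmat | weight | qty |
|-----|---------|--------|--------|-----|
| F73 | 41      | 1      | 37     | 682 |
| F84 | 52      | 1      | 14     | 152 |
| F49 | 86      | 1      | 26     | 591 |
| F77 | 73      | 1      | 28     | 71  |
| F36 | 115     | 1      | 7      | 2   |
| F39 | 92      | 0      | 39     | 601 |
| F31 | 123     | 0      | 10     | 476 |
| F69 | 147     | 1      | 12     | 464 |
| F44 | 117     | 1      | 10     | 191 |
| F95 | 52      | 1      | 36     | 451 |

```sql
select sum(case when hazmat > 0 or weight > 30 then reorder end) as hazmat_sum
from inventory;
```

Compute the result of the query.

bin=F73: ✓ → 41
bin=F84: ✓ → 52
bin=F49: ✓ → 86
bin=F77: ✓ → 73
bin=F36: ✓ → 115
bin=F39: ✓ → 92
bin=F31: ✗
bin=F69: ✓ → 147
bin=F44: ✓ → 117
bin=F95: ✓ → 52
hazmat_sum = 41 + 52 + 86 + 73 + 115 + 92 + 147 + 117 + 52 = 775

775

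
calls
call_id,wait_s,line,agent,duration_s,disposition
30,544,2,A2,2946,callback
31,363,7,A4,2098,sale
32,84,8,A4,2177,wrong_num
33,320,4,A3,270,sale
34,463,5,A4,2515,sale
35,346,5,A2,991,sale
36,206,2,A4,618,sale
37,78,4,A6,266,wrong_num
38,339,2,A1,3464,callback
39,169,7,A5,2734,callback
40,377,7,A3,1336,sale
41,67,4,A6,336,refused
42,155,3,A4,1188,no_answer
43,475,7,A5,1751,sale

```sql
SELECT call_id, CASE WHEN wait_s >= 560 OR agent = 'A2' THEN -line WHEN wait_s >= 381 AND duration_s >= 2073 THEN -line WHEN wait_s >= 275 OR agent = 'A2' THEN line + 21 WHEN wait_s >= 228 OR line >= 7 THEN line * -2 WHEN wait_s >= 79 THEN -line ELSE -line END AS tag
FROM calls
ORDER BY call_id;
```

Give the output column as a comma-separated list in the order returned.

call_id=30: wait_s >= 560 OR agent = 'A2' → -2
call_id=31: wait_s >= 275 OR agent = 'A2' → 28
call_id=32: wait_s >= 228 OR line >= 7 → -16
call_id=33: wait_s >= 275 OR agent = 'A2' → 25
call_id=34: wait_s >= 381 AND duration_s >= 2073 → -5
call_id=35: wait_s >= 560 OR agent = 'A2' → -5
call_id=36: wait_s >= 79 → -2
call_id=37: ELSE → -4
call_id=38: wait_s >= 275 OR agent = 'A2' → 23
call_id=39: wait_s >= 228 OR line >= 7 → -14
call_id=40: wait_s >= 275 OR agent = 'A2' → 28
call_id=41: ELSE → -4
call_id=42: wait_s >= 79 → -3
call_id=43: wait_s >= 275 OR agent = 'A2' → 28

-2, 28, -16, 25, -5, -5, -2, -4, 23, -14, 28, -4, -3, 28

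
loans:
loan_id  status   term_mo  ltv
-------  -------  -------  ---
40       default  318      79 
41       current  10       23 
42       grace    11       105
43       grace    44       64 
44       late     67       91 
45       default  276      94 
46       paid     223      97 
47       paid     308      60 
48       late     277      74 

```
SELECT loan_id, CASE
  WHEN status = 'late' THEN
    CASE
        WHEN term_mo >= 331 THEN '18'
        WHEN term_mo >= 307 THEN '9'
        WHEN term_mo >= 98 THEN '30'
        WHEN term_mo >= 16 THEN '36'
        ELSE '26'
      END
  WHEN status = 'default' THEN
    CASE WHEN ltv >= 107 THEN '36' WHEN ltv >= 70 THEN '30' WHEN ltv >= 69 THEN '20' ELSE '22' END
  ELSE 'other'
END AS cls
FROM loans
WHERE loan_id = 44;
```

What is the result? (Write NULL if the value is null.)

loan_id = 44: status=late, term_mo=67, ltv=91.
status='late' → inner[term_mo >= 16] → 36

36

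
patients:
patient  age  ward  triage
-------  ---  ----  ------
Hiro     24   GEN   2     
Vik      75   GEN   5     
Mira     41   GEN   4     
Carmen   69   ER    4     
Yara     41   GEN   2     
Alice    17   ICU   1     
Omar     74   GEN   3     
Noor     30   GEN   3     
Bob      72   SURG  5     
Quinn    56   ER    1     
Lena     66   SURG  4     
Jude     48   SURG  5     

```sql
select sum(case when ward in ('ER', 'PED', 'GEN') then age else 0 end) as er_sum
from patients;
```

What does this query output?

patient=Hiro: ✓ → 24
patient=Vik: ✓ → 75
patient=Mira: ✓ → 41
patient=Carmen: ✓ → 69
patient=Yara: ✓ → 41
patient=Alice: ✗
patient=Omar: ✓ → 74
patient=Noor: ✓ → 30
patient=Bob: ✗
patient=Quinn: ✓ → 56
patient=Lena: ✗
patient=Jude: ✗
er_sum = 24 + 75 + 41 + 69 + 41 + 74 + 30 + 56 = 410

410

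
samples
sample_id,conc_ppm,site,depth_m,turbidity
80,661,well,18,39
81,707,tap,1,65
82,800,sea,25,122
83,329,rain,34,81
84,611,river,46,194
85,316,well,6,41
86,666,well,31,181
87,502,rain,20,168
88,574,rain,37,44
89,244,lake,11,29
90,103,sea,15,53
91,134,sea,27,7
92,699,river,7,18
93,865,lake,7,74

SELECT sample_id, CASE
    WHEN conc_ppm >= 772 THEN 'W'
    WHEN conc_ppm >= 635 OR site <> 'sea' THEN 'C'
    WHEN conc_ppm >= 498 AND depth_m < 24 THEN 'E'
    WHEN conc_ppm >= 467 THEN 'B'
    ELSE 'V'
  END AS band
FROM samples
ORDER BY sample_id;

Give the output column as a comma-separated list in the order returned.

C, C, W, C, C, C, C, C, C, C, V, V, C, W

sample_id=80: conc_ppm >= 635 OR site <> 'sea' → C
sample_id=81: conc_ppm >= 635 OR site <> 'sea' → C
sample_id=82: conc_ppm >= 772 → W
sample_id=83: conc_ppm >= 635 OR site <> 'sea' → C
sample_id=84: conc_ppm >= 635 OR site <> 'sea' → C
sample_id=85: conc_ppm >= 635 OR site <> 'sea' → C
sample_id=86: conc_ppm >= 635 OR site <> 'sea' → C
sample_id=87: conc_ppm >= 635 OR site <> 'sea' → C
sample_id=88: conc_ppm >= 635 OR site <> 'sea' → C
sample_id=89: conc_ppm >= 635 OR site <> 'sea' → C
sample_id=90: ELSE → V
sample_id=91: ELSE → V
sample_id=92: conc_ppm >= 635 OR site <> 'sea' → C
sample_id=93: conc_ppm >= 772 → W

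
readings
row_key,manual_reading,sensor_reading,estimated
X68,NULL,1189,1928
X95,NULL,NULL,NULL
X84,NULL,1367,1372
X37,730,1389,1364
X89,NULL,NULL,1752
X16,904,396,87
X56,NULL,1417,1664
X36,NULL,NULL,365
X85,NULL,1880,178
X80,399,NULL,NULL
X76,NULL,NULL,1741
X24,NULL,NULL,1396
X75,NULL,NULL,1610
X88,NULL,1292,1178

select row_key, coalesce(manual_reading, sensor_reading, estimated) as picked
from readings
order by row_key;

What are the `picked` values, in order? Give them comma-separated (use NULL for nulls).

row_key=X16: manual_reading=904 → 904
row_key=X24: manual_reading=NULL, sensor_reading=NULL, estimated=1396 → 1396
row_key=X36: manual_reading=NULL, sensor_reading=NULL, estimated=365 → 365
row_key=X37: manual_reading=730 → 730
row_key=X56: manual_reading=NULL, sensor_reading=1417 → 1417
row_key=X68: manual_reading=NULL, sensor_reading=1189 → 1189
row_key=X75: manual_reading=NULL, sensor_reading=NULL, estimated=1610 → 1610
row_key=X76: manual_reading=NULL, sensor_reading=NULL, estimated=1741 → 1741
row_key=X80: manual_reading=399 → 399
row_key=X84: manual_reading=NULL, sensor_reading=1367 → 1367
row_key=X85: manual_reading=NULL, sensor_reading=1880 → 1880
row_key=X88: manual_reading=NULL, sensor_reading=1292 → 1292
row_key=X89: manual_reading=NULL, sensor_reading=NULL, estimated=1752 → 1752
row_key=X95: manual_reading=NULL, sensor_reading=NULL, estimated=NULL (all NULL) → NULL

904, 1396, 365, 730, 1417, 1189, 1610, 1741, 399, 1367, 1880, 1292, 1752, NULL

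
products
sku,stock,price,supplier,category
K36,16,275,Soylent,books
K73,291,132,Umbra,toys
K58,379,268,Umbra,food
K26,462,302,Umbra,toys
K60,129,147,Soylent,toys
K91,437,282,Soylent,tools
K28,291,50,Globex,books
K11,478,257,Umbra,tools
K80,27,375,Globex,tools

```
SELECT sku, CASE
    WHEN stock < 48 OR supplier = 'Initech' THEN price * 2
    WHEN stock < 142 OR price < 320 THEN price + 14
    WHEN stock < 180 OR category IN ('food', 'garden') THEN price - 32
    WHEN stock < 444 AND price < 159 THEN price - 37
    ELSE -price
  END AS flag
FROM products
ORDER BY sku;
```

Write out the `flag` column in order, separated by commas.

sku=K11: stock < 142 OR price < 320 → 271
sku=K26: stock < 142 OR price < 320 → 316
sku=K28: stock < 142 OR price < 320 → 64
sku=K36: stock < 48 OR supplier = 'Initech' → 550
sku=K58: stock < 142 OR price < 320 → 282
sku=K60: stock < 142 OR price < 320 → 161
sku=K73: stock < 142 OR price < 320 → 146
sku=K80: stock < 48 OR supplier = 'Initech' → 750
sku=K91: stock < 142 OR price < 320 → 296

271, 316, 64, 550, 282, 161, 146, 750, 296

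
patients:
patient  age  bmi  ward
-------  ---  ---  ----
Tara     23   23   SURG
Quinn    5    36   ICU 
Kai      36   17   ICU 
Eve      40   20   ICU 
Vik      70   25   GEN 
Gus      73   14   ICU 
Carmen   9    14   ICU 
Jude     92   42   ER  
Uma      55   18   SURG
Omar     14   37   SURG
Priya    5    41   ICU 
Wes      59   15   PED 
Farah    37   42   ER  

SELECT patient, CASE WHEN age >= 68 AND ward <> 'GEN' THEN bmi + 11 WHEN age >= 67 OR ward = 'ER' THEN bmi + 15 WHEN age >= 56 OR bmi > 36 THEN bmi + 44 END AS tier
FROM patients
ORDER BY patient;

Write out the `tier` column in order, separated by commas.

patient=Carmen: (no match → NULL) → NULL
patient=Eve: (no match → NULL) → NULL
patient=Farah: age >= 67 OR ward = 'ER' → 57
patient=Gus: age >= 68 AND ward <> 'GEN' → 25
patient=Jude: age >= 68 AND ward <> 'GEN' → 53
patient=Kai: (no match → NULL) → NULL
patient=Omar: age >= 56 OR bmi > 36 → 81
patient=Priya: age >= 56 OR bmi > 36 → 85
patient=Quinn: (no match → NULL) → NULL
patient=Tara: (no match → NULL) → NULL
patient=Uma: (no match → NULL) → NULL
patient=Vik: age >= 67 OR ward = 'ER' → 40
patient=Wes: age >= 56 OR bmi > 36 → 59

NULL, NULL, 57, 25, 53, NULL, 81, 85, NULL, NULL, NULL, 40, 59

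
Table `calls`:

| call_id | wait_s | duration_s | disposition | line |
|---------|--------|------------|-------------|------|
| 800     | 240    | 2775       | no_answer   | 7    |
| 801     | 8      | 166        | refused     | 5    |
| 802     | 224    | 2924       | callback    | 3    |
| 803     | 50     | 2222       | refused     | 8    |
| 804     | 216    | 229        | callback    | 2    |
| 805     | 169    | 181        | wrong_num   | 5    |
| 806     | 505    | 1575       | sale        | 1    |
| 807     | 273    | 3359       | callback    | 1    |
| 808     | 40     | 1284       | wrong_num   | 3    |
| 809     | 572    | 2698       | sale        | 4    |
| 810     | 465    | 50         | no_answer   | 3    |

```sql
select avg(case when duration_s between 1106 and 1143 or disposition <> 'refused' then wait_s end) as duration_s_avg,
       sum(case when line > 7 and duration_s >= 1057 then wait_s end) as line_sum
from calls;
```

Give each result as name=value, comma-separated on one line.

[duration_s_avg: duration_s between 1106 and 1143 or disposition <> 'refused']
call_id=800: ✓ → 240
call_id=801: ✗
call_id=802: ✓ → 224
call_id=803: ✗
call_id=804: ✓ → 216
call_id=805: ✓ → 169
call_id=806: ✓ → 505
call_id=807: ✓ → 273
call_id=808: ✓ → 40
call_id=809: ✓ → 572
call_id=810: ✓ → 465
duration_s_avg = (240 + 224 + 216 + 169 + 505 + 273 + 40 + 572 + 465) / 9 = 300.4444444444
—
[line_sum: line > 7 and duration_s >= 1057]
call_id=800: ✗
call_id=801: ✗
call_id=802: ✗
call_id=803: ✓ → 50
call_id=804: ✗
call_id=805: ✗
call_id=806: ✗
call_id=807: ✗
call_id=808: ✗
call_id=809: ✗
call_id=810: ✗
line_sum = 50

duration_s_avg=300.4444444444, line_sum=50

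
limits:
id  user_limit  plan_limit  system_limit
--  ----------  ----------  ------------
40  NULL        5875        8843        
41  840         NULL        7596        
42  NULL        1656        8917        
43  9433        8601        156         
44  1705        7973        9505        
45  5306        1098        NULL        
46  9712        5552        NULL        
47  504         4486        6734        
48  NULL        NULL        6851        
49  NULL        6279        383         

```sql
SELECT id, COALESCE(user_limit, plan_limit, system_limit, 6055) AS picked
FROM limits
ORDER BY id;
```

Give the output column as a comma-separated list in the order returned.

id=40: user_limit=NULL, plan_limit=5875 → 5875
id=41: user_limit=840 → 840
id=42: user_limit=NULL, plan_limit=1656 → 1656
id=43: user_limit=9433 → 9433
id=44: user_limit=1705 → 1705
id=45: user_limit=5306 → 5306
id=46: user_limit=9712 → 9712
id=47: user_limit=504 → 504
id=48: user_limit=NULL, plan_limit=NULL, system_limit=6851 → 6851
id=49: user_limit=NULL, plan_limit=6279 → 6279

5875, 840, 1656, 9433, 1705, 5306, 9712, 504, 6851, 6279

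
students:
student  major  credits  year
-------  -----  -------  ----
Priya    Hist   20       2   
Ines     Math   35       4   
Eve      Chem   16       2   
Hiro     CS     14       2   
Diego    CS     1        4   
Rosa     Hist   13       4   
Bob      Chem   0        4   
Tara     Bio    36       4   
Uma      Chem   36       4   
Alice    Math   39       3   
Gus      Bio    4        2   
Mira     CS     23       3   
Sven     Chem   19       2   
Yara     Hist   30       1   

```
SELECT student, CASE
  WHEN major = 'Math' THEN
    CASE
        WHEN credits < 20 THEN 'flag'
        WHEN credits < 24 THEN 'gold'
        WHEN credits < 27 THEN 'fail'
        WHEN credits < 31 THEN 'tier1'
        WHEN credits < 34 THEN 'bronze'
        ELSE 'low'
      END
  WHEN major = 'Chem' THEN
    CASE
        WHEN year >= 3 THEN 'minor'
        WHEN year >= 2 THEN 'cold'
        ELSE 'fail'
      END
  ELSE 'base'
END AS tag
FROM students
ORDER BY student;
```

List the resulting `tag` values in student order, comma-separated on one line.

student=Alice: major='Math' → inner[ELSE] → low
student=Bob: major='Chem' → inner[year >= 3] → minor
student=Diego: major='CS' → outer ELSE → base
student=Eve: major='Chem' → inner[year >= 2] → cold
student=Gus: major='Bio' → outer ELSE → base
student=Hiro: major='CS' → outer ELSE → base
student=Ines: major='Math' → inner[ELSE] → low
student=Mira: major='CS' → outer ELSE → base
student=Priya: major='Hist' → outer ELSE → base
student=Rosa: major='Hist' → outer ELSE → base
student=Sven: major='Chem' → inner[year >= 2] → cold
student=Tara: major='Bio' → outer ELSE → base
student=Uma: major='Chem' → inner[year >= 3] → minor
student=Yara: major='Hist' → outer ELSE → base

low, minor, base, cold, base, base, low, base, base, base, cold, base, minor, base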